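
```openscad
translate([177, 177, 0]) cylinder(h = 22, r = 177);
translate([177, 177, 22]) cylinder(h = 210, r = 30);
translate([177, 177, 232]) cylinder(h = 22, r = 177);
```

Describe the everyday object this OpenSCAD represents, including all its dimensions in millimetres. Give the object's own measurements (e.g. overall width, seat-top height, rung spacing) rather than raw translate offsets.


A spool: two coaxial disc flanges of radius 177 mm and thickness 22 mm, joined by a core cylinder of radius 30 mm and height 210 mm. The lower flange rests on z = 0 and the three cylinders share a vertical axis.


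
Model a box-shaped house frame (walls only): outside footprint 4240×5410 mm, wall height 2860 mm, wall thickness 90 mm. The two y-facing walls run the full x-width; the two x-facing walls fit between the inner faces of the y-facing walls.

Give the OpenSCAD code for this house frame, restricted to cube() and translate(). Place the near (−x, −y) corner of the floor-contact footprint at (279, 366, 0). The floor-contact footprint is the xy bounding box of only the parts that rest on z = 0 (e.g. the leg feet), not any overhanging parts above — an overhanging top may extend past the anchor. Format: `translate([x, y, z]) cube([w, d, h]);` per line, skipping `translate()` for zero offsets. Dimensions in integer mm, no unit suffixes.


translate([279, 366, 0]) cube([4240, 90, 2860]);
translate([279, 5686, 0]) cube([4240, 90, 2860]);
translate([279, 456, 0]) cube([90, 5230, 2860]);
translate([4429, 456, 0]) cube([90, 5230, 2860]);


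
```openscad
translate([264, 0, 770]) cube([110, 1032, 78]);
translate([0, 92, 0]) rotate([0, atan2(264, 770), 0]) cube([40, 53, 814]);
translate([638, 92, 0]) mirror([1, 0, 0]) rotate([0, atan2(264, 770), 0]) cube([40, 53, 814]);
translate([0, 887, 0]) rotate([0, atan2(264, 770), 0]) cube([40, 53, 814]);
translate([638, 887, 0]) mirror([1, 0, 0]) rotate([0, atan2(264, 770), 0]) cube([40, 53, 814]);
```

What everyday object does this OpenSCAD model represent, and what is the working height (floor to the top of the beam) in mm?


A sawhorse. The overall height is 848 mm.

A beam across two mirrored pairs of raked legs — a sawhorse. The beam's underside is at z = 770 (matching the legs' vertical rise in atan2(264, 770)) and the beam is 78 mm tall, so its top is at 770 + 78 = 848 mm. The raked legs top out at the beam's underside, so that is the highest point.


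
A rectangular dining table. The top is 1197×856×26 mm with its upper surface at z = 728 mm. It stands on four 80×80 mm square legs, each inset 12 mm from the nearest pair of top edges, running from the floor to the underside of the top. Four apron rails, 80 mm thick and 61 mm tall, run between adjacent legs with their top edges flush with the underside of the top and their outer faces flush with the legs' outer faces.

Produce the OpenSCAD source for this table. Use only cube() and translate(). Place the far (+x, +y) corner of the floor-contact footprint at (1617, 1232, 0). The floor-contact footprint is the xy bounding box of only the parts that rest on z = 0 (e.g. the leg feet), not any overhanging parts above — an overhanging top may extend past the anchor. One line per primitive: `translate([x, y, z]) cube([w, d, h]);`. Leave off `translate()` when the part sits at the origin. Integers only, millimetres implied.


translate([432, 388, 702]) cube([1197, 856, 26]);
translate([444, 400, 0]) cube([80, 80, 702]);
translate([1537, 400, 0]) cube([80, 80, 702]);
translate([444, 1152, 0]) cube([80, 80, 702]);
translate([1537, 1152, 0]) cube([80, 80, 702]);
translate([524, 400, 641]) cube([1013, 80, 61]);
translate([524, 1152, 641]) cube([1013, 80, 61]);
translate([444, 480, 641]) cube([80, 672, 61]);
translate([1537, 480, 641]) cube([80, 672, 61]);


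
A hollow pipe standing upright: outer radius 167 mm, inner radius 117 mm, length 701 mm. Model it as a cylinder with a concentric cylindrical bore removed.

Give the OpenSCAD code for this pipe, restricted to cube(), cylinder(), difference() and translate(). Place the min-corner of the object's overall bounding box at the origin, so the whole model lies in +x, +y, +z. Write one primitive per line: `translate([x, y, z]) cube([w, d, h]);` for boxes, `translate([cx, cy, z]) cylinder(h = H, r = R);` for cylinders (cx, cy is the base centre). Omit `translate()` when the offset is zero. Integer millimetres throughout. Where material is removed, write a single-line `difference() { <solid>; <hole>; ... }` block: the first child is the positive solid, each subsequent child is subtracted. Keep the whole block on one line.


difference() { translate([167, 167, 0]) cylinder(h = 701, r = 167); translate([167, 167, 0]) cylinder(h = 701, r = 117); }


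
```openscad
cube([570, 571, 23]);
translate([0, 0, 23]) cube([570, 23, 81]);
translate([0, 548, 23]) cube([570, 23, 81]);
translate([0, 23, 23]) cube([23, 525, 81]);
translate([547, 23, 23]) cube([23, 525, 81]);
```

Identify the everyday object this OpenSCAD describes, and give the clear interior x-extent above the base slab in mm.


An open box. The internal width is 524 mm.

A 570×571 base slab with four walls standing on it — an open box. The base is 570 mm wide and the walls are 23 mm thick, so the internal width is 570 − 2 × 23 = 524 mm.


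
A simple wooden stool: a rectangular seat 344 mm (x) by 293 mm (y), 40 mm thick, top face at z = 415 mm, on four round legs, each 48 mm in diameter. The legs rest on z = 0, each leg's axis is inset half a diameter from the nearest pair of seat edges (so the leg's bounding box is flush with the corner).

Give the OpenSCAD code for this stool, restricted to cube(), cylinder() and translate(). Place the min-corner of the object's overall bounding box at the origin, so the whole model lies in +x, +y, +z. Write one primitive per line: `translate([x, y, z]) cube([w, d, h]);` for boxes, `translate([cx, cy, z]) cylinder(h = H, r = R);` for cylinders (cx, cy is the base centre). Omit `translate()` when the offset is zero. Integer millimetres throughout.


translate([0, 0, 375]) cube([344, 293, 40]);
translate([24, 24, 0]) cylinder(h = 375, r = 24);
translate([320, 24, 0]) cylinder(h = 375, r = 24);
translate([24, 269, 0]) cylinder(h = 375, r = 24);
translate([320, 269, 0]) cylinder(h = 375, r = 24);


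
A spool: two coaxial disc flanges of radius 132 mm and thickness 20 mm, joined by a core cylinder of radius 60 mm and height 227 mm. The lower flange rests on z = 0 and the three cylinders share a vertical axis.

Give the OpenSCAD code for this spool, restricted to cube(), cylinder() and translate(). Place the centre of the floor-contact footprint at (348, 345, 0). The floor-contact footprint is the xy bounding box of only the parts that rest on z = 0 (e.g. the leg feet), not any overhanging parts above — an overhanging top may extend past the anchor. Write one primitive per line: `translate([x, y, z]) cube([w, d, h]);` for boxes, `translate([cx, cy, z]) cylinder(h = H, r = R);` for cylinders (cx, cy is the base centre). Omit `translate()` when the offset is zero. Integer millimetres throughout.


translate([348, 345, 0]) cylinder(h = 20, r = 132);
translate([348, 345, 20]) cylinder(h = 227, r = 60);
translate([348, 345, 247]) cylinder(h = 20, r = 132);


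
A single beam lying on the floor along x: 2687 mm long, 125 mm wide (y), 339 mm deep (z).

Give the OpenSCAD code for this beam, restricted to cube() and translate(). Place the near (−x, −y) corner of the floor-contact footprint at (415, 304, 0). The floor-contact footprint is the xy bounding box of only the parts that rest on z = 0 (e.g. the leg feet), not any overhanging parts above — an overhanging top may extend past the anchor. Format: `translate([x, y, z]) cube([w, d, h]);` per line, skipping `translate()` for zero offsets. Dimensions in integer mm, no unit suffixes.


translate([415, 304, 0]) cube([2687, 125, 339]);


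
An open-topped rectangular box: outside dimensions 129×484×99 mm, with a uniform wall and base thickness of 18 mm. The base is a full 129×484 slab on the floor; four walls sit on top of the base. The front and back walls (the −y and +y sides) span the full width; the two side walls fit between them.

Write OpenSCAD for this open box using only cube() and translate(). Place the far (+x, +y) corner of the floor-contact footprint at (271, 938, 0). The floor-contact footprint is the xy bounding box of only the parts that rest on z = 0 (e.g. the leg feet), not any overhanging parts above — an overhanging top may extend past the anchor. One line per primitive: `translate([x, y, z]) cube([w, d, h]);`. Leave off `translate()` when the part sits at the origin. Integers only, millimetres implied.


translate([142, 454, 0]) cube([129, 484, 18]);
translate([142, 454, 18]) cube([129, 18, 81]);
translate([142, 920, 18]) cube([129, 18, 81]);
translate([142, 472, 18]) cube([18, 448, 81]);
translate([253, 472, 18]) cube([18, 448, 81]);


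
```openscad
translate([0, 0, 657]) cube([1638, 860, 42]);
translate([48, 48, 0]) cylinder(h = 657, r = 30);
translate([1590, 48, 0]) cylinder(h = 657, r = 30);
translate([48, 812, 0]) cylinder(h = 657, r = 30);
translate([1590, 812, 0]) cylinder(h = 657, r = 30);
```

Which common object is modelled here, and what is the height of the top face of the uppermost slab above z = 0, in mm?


A table. The table height is 699 mm.

A 1638×860×42 slab sits at z = 657 on four Ø60 mm round legs — a table. The top surface is at 657 + 42 = 699 mm.


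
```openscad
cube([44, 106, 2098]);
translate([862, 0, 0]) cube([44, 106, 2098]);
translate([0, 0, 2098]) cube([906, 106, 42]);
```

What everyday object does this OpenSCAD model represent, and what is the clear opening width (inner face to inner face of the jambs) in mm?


A door frame. The clear opening width is 818 mm.

Two 2098 mm tall posts with a header on top — a door frame. The left jamb is 44 mm wide at x = 0; the right jamb starts at x = 862. The clear opening is 862 − 44 = 818 mm.


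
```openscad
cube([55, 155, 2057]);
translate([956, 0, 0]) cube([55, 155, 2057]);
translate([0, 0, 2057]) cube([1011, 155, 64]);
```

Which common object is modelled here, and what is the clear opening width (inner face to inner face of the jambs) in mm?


A door frame. The clear opening width is 901 mm.

Two 2057 mm tall posts with a header on top — a door frame. The left jamb is 55 mm wide at x = 0; the right jamb starts at x = 956. The clear opening is 956 − 55 = 901 mm.


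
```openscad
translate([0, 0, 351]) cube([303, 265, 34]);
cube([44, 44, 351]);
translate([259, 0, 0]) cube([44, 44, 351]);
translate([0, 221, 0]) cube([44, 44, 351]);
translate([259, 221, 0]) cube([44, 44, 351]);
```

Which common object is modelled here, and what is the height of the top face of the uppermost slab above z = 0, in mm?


A stool. The seat height is 385 mm.

A 303×265×34 slab at z = 351 on four corner posts — a stool. The seat top is 351 + 34 = 385 mm.


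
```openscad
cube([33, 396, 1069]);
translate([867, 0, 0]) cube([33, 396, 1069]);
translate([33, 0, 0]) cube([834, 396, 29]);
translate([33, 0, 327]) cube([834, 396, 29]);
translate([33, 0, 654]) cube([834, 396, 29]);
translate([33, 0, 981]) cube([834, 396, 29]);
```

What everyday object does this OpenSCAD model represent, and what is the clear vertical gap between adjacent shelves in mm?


A bookshelf. The clear shelf gap is 298 mm.

Two tall side panels with 4 horizontal boards between them — a bookshelf. The first two shelf undersides are at z = 0 and z = 327; with shelf thickness 29, the clear gap is 327 − 0 − 29 = 298 mm.


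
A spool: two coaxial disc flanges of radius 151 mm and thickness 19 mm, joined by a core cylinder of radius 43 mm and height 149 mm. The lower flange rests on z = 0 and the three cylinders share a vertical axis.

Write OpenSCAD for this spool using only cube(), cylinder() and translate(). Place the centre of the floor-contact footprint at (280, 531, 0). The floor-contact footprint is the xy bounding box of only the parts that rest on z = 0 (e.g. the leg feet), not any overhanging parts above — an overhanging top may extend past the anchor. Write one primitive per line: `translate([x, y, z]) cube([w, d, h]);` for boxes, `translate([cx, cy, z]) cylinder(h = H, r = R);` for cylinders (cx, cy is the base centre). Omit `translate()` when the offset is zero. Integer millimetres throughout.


translate([280, 531, 0]) cylinder(h = 19, r = 151);
translate([280, 531, 19]) cylinder(h = 149, r = 43);
translate([280, 531, 168]) cylinder(h = 19, r = 151);


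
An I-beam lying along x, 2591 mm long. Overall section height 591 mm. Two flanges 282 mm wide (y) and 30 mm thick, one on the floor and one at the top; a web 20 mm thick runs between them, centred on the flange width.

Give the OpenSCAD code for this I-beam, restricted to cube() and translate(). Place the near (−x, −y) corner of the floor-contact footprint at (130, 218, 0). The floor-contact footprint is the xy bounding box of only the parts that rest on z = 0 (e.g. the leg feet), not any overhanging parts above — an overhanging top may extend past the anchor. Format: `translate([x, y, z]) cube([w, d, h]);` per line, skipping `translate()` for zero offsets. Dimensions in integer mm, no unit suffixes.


translate([130, 218, 0]) cube([2591, 282, 30]);
translate([130, 349, 30]) cube([2591, 20, 531]);
translate([130, 218, 561]) cube([2591, 282, 30]);


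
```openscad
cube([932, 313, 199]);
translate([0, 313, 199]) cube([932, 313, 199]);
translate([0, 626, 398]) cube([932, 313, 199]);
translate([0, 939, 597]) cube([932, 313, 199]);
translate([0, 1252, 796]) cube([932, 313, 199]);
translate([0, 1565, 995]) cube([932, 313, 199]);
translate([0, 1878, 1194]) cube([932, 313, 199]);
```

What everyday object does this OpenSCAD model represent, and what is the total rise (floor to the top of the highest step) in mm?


A staircase. The total rise is 1393 mm.

7 identical blocks, each offset up and back from the previous — a staircase. Each step is 199 mm tall and there are 7 of them, so the total rise is 7 × 199 = 1393 mm.


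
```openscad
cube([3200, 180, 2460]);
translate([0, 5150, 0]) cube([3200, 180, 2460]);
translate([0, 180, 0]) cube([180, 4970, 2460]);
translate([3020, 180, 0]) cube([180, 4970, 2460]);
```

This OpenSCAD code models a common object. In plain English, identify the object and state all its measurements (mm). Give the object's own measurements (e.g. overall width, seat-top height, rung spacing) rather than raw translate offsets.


The wall frame of a small rectangular building: four walls, each 2460 mm tall and 180 mm thick, enclosing a footprint 3200 mm (x) by 5330 mm (y) outside-to-outside, with no floor or roof. The front and back walls (the −y and +y sides) span the full width; the two side walls fit between them.


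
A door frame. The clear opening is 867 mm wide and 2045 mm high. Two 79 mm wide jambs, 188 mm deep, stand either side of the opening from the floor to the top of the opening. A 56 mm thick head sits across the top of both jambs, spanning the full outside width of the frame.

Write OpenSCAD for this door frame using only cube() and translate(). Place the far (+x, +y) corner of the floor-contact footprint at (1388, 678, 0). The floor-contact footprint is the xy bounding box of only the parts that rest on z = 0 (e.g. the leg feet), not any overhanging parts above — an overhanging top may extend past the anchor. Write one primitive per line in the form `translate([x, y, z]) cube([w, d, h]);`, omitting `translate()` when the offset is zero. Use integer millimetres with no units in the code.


translate([363, 490, 0]) cube([79, 188, 2045]);
translate([1309, 490, 0]) cube([79, 188, 2045]);
translate([363, 490, 2045]) cube([1025, 188, 56]);


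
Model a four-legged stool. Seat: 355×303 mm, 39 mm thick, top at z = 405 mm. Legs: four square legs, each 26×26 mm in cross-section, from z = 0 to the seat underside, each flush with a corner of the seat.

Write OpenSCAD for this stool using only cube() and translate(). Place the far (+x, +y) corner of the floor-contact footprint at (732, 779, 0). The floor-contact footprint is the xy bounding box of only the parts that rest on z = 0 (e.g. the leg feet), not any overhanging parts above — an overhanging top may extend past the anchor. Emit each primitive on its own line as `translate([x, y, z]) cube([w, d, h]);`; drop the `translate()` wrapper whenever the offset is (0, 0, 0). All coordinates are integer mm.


// leg_h = 405 - 39 = 366
translate([377, 476, 366]) cube([355, 303, 39]);
translate([377, 476, 0]) cube([26, 26, 366]);
translate([706, 476, 0]) cube([26, 26, 366]);
translate([377, 753, 0]) cube([26, 26, 366]);
translate([706, 753, 0]) cube([26, 26, 366]);


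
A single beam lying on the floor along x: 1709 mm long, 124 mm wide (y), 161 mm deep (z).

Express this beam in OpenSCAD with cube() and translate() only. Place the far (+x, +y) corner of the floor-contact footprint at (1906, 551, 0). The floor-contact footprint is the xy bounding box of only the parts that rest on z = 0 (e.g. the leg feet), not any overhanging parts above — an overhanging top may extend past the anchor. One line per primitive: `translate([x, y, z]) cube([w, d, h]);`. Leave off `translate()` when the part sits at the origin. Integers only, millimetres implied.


translate([197, 427, 0]) cube([1709, 124, 161]);


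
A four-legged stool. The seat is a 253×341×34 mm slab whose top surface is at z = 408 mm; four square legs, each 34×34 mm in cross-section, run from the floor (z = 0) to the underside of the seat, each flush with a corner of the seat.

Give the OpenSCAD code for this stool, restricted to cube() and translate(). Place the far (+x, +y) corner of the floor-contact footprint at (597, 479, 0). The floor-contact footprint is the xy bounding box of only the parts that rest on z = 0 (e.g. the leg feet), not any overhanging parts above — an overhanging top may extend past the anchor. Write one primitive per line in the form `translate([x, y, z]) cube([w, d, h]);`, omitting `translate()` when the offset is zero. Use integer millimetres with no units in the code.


// leg_h = 408 - 34 = 374
translate([344, 138, 374]) cube([253, 341, 34]);
translate([344, 138, 0]) cube([34, 34, 374]);
translate([563, 138, 0]) cube([34, 34, 374]);
translate([344, 445, 0]) cube([34, 34, 374]);
translate([563, 445, 0]) cube([34, 34, 374]);


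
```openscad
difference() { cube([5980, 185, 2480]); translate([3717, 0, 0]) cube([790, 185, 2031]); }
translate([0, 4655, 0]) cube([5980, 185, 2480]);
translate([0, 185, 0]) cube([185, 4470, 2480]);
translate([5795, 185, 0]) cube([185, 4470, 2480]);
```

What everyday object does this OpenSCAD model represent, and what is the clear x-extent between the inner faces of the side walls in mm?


A single room. The interior width is 5610 mm.

Four walls enclosing a rectangle with a door in the front wall — a room. Outside width 5980 minus two 185 mm walls gives 5610 mm.


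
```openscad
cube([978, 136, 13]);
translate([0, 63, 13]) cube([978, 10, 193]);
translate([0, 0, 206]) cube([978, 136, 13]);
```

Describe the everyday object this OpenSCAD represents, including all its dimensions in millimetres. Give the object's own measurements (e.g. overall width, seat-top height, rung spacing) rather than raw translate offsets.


An I-beam lying along x, 978 mm long. Overall section height 219 mm. Two flanges 136 mm wide (y) and 13 mm thick, one on the floor and one at the top; a web 10 mm thick runs between them, centred on the flange width.


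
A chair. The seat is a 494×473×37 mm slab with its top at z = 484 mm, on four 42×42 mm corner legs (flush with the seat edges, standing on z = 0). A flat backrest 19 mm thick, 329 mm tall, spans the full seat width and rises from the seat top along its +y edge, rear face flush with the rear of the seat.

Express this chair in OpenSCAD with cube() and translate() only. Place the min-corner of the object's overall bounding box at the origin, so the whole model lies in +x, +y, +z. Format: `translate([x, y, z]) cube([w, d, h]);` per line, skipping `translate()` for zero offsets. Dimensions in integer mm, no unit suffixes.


// leg_h = 484 - 37 = 447
translate([0, 0, 447]) cube([494, 473, 37]);
cube([42, 42, 447]);
translate([452, 0, 0]) cube([42, 42, 447]);
translate([0, 431, 0]) cube([42, 42, 447]);
translate([452, 431, 0]) cube([42, 42, 447]);
translate([0, 454, 484]) cube([494, 19, 329]);


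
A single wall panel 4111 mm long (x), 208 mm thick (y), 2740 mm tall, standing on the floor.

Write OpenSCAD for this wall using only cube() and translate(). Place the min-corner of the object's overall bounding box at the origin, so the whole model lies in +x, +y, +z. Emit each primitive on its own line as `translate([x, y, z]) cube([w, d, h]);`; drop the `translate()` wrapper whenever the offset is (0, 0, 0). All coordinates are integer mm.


cube([4111, 208, 2740]);


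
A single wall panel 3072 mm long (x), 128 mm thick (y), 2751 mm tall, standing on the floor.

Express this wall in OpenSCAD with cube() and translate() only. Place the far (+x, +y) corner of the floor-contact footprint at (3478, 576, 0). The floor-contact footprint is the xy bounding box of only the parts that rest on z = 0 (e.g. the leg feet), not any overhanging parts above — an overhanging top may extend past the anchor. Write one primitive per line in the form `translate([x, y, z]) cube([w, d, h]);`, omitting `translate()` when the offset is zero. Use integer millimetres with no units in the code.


translate([406, 448, 0]) cube([3072, 128, 2751]);


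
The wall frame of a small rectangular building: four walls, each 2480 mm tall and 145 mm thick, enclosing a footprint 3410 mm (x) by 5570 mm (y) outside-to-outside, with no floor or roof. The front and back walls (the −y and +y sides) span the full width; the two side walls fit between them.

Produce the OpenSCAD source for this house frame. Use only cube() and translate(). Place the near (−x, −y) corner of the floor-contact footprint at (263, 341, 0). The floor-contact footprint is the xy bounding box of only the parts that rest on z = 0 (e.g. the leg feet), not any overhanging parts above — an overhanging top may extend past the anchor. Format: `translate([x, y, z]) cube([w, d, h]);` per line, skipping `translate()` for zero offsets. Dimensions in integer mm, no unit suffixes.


translate([263, 341, 0]) cube([3410, 145, 2480]);
translate([263, 5766, 0]) cube([3410, 145, 2480]);
translate([263, 486, 0]) cube([145, 5280, 2480]);
translate([3528, 486, 0]) cube([145, 5280, 2480]);


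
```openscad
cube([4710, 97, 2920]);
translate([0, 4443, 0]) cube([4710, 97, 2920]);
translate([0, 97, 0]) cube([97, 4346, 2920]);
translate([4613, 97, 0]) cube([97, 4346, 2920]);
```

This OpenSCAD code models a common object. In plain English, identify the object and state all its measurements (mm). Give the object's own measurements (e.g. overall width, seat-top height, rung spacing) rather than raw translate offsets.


The wall frame of a small rectangular building: four walls, each 2920 mm tall and 97 mm thick, enclosing a footprint 4710 mm (x) by 4540 mm (y) outside-to-outside, with no floor or roof. The front and back walls (the −y and +y sides) span the full width; the two side walls fit between them.


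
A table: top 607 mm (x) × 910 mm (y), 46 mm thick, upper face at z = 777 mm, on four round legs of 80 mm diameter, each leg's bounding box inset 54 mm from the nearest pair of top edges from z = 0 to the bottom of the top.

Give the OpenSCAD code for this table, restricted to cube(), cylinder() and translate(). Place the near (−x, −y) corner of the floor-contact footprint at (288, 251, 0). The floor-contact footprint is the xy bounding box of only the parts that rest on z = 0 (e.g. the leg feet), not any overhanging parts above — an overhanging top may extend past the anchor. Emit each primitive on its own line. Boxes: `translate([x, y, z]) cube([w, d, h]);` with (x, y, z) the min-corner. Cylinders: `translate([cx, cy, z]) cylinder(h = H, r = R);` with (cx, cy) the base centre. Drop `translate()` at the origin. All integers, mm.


translate([234, 197, 731]) cube([607, 910, 46]);
translate([328, 291, 0]) cylinder(h = 731, r = 40);
translate([747, 291, 0]) cylinder(h = 731, r = 40);
translate([328, 1013, 0]) cylinder(h = 731, r = 40);
translate([747, 1013, 0]) cylinder(h = 731, r = 40);


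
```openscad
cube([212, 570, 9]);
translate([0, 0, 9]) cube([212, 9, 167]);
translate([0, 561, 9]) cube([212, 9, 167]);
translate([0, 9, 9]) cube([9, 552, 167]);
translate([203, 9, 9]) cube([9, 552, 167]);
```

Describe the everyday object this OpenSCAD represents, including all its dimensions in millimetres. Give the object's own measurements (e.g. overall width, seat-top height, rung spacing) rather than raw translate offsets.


An open-topped rectangular box: outside dimensions 212×570×176 mm, with a uniform wall and base thickness of 9 mm. The base is a full 212×570 slab on the floor; four walls sit on top of the base. The front and back walls (the −y and +y sides) span the full width; the two side walls fit between them.


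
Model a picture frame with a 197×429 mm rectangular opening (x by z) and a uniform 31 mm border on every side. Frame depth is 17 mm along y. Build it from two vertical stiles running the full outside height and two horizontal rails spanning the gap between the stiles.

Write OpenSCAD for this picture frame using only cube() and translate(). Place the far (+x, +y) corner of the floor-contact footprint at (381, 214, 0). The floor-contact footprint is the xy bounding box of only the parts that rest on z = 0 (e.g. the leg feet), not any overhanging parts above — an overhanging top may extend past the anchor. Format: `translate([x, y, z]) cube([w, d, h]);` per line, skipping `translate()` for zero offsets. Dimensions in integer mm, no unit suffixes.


translate([122, 197, 0]) cube([31, 17, 491]);
translate([350, 197, 0]) cube([31, 17, 491]);
translate([153, 197, 0]) cube([197, 17, 31]);
translate([153, 197, 460]) cube([197, 17, 31]);


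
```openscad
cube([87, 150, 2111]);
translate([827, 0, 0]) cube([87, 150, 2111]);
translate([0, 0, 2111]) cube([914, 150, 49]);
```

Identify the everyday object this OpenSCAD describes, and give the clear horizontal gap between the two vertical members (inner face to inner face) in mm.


A door frame. The clear opening width is 740 mm.

Two 2111 mm tall posts with a header on top — a door frame. The left jamb is 87 mm wide at x = 0; the right jamb starts at x = 827. The clear opening is 827 − 87 = 740 mm.


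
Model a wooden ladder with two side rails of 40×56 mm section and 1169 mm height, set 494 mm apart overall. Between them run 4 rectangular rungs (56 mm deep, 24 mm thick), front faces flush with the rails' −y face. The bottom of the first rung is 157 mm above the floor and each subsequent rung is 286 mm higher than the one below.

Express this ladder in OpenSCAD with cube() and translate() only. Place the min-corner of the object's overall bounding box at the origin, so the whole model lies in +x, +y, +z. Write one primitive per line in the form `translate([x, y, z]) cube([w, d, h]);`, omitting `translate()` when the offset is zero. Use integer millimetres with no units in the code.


// rung span = 494 - 2*40 = 414
// rung[k] z = 157 + k*286
cube([40, 56, 1169]);
translate([454, 0, 0]) cube([40, 56, 1169]);
translate([40, 0, 157]) cube([414, 56, 24]);
translate([40, 0, 443]) cube([414, 56, 24]);
translate([40, 0, 729]) cube([414, 56, 24]);
translate([40, 0, 1015]) cube([414, 56, 24]);


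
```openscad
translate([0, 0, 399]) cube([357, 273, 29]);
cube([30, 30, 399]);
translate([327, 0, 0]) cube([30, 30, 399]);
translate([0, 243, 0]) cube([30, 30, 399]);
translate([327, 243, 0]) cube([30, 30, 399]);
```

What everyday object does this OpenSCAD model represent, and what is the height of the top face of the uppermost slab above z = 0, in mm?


A stool. The seat height is 428 mm.

A 357×273×29 slab at z = 399 on four corner posts — a stool. The seat top is 399 + 29 = 428 mm.


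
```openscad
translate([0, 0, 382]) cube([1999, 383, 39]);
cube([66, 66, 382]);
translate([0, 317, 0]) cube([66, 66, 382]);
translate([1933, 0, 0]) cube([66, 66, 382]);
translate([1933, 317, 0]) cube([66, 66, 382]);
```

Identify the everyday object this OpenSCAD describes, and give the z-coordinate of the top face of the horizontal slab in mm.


A bench. The seat-top height is 421 mm.

A long slab on four corner posts — a bench. The slab sits at z = 382 with thickness 39, so the top is 382 + 39 = 421 mm.


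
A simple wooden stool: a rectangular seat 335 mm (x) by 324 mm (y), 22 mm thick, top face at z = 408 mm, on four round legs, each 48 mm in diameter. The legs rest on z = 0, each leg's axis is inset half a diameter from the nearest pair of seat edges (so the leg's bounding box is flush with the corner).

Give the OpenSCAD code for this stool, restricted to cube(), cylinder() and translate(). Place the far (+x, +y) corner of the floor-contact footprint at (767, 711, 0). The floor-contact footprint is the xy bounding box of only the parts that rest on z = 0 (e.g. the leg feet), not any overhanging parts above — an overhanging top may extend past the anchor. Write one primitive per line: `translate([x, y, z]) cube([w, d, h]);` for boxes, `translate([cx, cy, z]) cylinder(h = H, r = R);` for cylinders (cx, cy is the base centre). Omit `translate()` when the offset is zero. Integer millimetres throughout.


// leg_h = 408 - 22 = 386
translate([432, 387, 386]) cube([335, 324, 22]);
translate([456, 411, 0]) cylinder(h = 386, r = 24);
translate([743, 411, 0]) cylinder(h = 386, r = 24);
translate([456, 687, 0]) cylinder(h = 386, r = 24);
translate([743, 687, 0]) cylinder(h = 386, r = 24);


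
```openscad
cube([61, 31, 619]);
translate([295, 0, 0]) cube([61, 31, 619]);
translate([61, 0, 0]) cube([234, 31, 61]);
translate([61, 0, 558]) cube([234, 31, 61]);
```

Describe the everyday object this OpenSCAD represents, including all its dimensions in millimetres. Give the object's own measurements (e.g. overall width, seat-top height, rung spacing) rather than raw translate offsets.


A rectangular picture frame lying in the x–z plane (depth along y). The opening is 234 mm wide (x) by 497 mm tall (z), surrounded by a border 61 mm wide on all four sides. The frame is 31 mm deep and is made of two full-height vertical stiles with two horizontal rails fitted between them.


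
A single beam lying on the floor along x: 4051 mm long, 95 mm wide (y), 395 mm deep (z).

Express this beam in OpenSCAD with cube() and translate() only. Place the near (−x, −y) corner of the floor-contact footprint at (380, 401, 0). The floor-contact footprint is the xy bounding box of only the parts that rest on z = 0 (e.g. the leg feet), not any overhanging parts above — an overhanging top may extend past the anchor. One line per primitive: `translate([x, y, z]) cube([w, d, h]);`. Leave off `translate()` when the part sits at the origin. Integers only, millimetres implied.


translate([380, 401, 0]) cube([4051, 95, 395]);


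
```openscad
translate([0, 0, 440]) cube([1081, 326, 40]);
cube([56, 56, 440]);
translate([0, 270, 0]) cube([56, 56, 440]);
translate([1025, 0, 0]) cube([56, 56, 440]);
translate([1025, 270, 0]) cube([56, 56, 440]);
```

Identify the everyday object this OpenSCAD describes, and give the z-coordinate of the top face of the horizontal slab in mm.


A bench. The seat-top height is 480 mm.

A long slab on four corner posts — a bench. The slab sits at z = 440 with thickness 40, so the top is 440 + 40 = 480 mm.


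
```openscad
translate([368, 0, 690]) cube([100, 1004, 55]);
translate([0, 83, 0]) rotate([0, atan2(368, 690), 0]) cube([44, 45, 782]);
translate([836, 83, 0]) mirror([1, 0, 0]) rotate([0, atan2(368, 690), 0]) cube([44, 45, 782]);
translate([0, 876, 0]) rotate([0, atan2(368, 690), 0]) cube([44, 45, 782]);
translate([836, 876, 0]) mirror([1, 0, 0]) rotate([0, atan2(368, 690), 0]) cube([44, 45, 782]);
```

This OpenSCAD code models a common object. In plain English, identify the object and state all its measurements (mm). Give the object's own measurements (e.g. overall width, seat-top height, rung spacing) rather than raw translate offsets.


A sawhorse. A 100×1004×55 mm beam (x, y, z) sits on two A-frame leg pairs. Each pair is two raked legs of 44×45 mm section (45 mm along y) splaying symmetrically in x. Each leg rises 690 mm vertically over 368 mm of horizontal reach and is 782 mm long along its own axis. Every leg's outer bottom edge rests on the floor and its outer top edge meets a bottom edge of the beam — the left legs (tilting toward +x) meet the beam's −x bottom edge, the right legs (their mirror images, tilting toward −x) meet its +x bottom edge — so the leg tops tuck under the beam, the beam's underside is 690 mm above the floor, and the feet are 836 mm apart outside-to-outside with the beam centred between them. The two leg pairs are set in 83 mm from either end of the beam.


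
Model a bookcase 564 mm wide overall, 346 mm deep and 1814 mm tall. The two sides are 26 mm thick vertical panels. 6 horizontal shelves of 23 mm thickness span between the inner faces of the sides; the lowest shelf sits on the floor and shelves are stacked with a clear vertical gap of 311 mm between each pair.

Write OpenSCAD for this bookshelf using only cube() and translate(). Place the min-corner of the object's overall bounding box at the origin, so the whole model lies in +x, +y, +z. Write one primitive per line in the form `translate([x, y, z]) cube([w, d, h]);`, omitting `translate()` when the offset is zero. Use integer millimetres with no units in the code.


cube([26, 346, 1814]);
translate([538, 0, 0]) cube([26, 346, 1814]);
translate([26, 0, 0]) cube([512, 346, 23]);
translate([26, 0, 334]) cube([512, 346, 23]);
translate([26, 0, 668]) cube([512, 346, 23]);
translate([26, 0, 1002]) cube([512, 346, 23]);
translate([26, 0, 1336]) cube([512, 346, 23]);
translate([26, 0, 1670]) cube([512, 346, 23]);


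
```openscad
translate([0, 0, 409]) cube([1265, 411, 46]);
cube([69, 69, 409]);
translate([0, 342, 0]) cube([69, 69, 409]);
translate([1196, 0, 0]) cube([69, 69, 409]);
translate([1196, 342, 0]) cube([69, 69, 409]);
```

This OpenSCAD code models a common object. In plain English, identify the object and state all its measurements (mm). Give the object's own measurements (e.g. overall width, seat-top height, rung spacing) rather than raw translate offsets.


A long wooden bench with a 1265 mm (x) × 411 mm (y) seat, 46 mm thick, its top surface 455 mm above the floor. Four 69 mm square legs at the seat corners, flush with the edges, run from z = 0 to the seat underside.


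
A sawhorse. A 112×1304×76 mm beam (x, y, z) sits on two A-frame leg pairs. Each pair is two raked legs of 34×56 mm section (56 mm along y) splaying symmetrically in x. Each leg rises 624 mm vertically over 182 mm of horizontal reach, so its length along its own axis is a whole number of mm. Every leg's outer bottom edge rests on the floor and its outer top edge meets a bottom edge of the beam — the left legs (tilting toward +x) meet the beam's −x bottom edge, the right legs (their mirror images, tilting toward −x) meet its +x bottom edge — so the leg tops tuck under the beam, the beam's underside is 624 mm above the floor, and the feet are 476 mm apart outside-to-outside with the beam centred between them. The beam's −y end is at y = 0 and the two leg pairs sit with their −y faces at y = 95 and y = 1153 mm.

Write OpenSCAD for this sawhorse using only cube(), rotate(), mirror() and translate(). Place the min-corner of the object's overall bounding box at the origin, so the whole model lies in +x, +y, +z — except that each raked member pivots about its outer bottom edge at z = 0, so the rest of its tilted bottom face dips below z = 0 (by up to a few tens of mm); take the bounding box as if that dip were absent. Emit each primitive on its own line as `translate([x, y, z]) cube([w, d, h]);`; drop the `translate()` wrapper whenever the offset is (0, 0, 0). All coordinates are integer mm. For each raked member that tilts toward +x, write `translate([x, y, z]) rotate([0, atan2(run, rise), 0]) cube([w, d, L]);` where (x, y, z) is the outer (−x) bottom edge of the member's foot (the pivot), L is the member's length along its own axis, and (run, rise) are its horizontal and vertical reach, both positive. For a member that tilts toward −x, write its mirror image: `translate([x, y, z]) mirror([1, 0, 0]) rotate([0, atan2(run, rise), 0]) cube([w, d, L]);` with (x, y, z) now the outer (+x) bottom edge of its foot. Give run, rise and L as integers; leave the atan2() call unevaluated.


// leg length = √(182² + 624²) = 650
// right-leg outer foot x = 2·182 + 112 = 476
// beam min-corner = (182, 0, 624)
translate([182, 0, 624]) cube([112, 1304, 76]);
translate([0, 95, 0]) rotate([0, atan2(182, 624), 0]) cube([34, 56, 650]);
translate([476, 95, 0]) mirror([1, 0, 0]) rotate([0, atan2(182, 624), 0]) cube([34, 56, 650]);
translate([0, 1153, 0]) rotate([0, atan2(182, 624), 0]) cube([34, 56, 650]);
translate([476, 1153, 0]) mirror([1, 0, 0]) rotate([0, atan2(182, 624), 0]) cube([34, 56, 650]);


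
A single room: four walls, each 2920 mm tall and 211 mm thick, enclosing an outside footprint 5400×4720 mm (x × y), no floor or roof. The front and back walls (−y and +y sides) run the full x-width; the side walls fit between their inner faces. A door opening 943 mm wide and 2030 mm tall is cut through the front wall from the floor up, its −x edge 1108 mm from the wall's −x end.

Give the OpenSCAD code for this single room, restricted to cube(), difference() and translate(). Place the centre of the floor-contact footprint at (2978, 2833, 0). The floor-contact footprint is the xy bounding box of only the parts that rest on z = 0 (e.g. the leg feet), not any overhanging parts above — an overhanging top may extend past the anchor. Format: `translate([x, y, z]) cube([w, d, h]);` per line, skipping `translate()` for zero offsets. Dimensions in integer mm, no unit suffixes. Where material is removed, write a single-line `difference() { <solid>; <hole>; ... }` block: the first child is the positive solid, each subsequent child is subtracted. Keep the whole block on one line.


difference() { translate([278, 473, 0]) cube([5400, 211, 2920]); translate([1386, 473, 0]) cube([943, 211, 2030]); }
translate([278, 4982, 0]) cube([5400, 211, 2920]);
translate([278, 684, 0]) cube([211, 4298, 2920]);
translate([5467, 684, 0]) cube([211, 4298, 2920]);


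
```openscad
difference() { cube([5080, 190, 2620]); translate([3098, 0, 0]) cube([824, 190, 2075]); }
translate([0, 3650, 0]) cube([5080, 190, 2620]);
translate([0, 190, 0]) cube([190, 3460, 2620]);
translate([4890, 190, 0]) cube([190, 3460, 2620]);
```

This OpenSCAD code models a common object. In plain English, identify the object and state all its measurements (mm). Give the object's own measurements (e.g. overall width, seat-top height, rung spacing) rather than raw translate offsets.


A single room: four walls, each 2620 mm tall and 190 mm thick, enclosing an outside footprint 5080×3840 mm (x × y), no floor or roof. The front and back walls (−y and +y sides) run the full x-width; the side walls fit between their inner faces. A door opening 824 mm wide and 2075 mm tall is cut through the front wall from the floor up, its −x edge 3098 mm from the wall's −x end.


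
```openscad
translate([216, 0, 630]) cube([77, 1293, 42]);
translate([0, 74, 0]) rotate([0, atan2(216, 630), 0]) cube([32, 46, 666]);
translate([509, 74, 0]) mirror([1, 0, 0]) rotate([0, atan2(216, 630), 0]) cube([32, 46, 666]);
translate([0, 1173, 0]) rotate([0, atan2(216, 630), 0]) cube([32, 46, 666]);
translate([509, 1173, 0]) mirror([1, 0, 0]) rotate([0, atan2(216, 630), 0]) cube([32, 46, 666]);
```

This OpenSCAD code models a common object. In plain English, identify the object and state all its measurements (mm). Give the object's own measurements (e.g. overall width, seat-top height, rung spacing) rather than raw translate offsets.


A sawhorse. A 77×1293×42 mm beam (x, y, z) sits on two A-frame leg pairs. Each pair is two raked legs of 32×46 mm section (46 mm along y) splaying symmetrically in x. Each leg rises 630 mm vertically over 216 mm of horizontal reach and is 666 mm long along its own axis. Every leg's outer bottom edge rests on the floor and its outer top edge meets a bottom edge of the beam — the left legs (tilting toward +x) meet the beam's −x bottom edge, the right legs (their mirror images, tilting toward −x) meet its +x bottom edge — so the leg tops tuck under the beam, the beam's underside is 630 mm above the floor, and the feet are 509 mm apart outside-to-outside with the beam centred between them. The two leg pairs are set in 74 mm from either end of the beam.
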